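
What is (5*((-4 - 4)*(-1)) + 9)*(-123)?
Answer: -6027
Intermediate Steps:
(5*((-4 - 4)*(-1)) + 9)*(-123) = (5*(-8*(-1)) + 9)*(-123) = (5*8 + 9)*(-123) = (40 + 9)*(-123) = 49*(-123) = -6027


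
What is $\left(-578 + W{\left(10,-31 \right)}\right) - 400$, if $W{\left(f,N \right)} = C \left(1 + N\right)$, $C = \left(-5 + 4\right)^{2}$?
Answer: $-1008$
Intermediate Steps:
$C = 1$ ($C = \left(-1\right)^{2} = 1$)
$W{\left(f,N \right)} = 1 + N$ ($W{\left(f,N \right)} = 1 \left(1 + N\right) = 1 + N$)
$\left(-578 + W{\left(10,-31 \right)}\right) - 400 = \left(-578 + \left(1 - 31\right)\right) - 400 = \left(-578 - 30\right) - 400 = -608 - 400 = -1008$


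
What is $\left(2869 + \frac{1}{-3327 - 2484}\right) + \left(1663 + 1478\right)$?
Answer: $\frac{34924109}{5811} \approx 6010.0$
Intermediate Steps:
$\left(2869 + \frac{1}{-3327 - 2484}\right) + \left(1663 + 1478\right) = \left(2869 + \frac{1}{-5811}\right) + 3141 = \left(2869 - \frac{1}{5811}\right) + 3141 = \frac{16671758}{5811} + 3141 = \frac{34924109}{5811}$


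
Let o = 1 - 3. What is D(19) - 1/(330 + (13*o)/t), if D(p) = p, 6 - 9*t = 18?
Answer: 13279/699 ≈ 18.997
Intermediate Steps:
t = -4/3 (t = ⅔ - ⅑*18 = ⅔ - 2 = -4/3 ≈ -1.3333)
o = -2
D(19) - 1/(330 + (13*o)/t) = 19 - 1/(330 + (13*(-2))/(-4/3)) = 19 - 1/(330 - 26*(-¾)) = 19 - 1/(330 + 39/2) = 19 - 1/699/2 = 19 - 1*2/699 = 19 - 2/699 = 13279/699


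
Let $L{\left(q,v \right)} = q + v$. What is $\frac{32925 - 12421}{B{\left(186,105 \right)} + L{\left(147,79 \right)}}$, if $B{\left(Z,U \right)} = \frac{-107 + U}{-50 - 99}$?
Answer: $\frac{763774}{8419} \approx 90.72$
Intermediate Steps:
$B{\left(Z,U \right)} = \frac{107}{149} - \frac{U}{149}$ ($B{\left(Z,U \right)} = \frac{-107 + U}{-149} = \left(-107 + U\right) \left(- \frac{1}{149}\right) = \frac{107}{149} - \frac{U}{149}$)
$\frac{32925 - 12421}{B{\left(186,105 \right)} + L{\left(147,79 \right)}} = \frac{32925 - 12421}{\left(\frac{107}{149} - \frac{105}{149}\right) + \left(147 + 79\right)} = \frac{20504}{\left(\frac{107}{149} - \frac{105}{149}\right) + 226} = \frac{20504}{\frac{2}{149} + 226} = \frac{20504}{\frac{33676}{149}} = 20504 \cdot \frac{149}{33676} = \frac{763774}{8419}$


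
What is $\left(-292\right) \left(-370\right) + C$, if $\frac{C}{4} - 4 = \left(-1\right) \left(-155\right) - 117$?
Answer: $108208$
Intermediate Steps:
$C = 168$ ($C = 16 + 4 \left(\left(-1\right) \left(-155\right) - 117\right) = 16 + 4 \left(155 - 117\right) = 16 + 4 \cdot 38 = 16 + 152 = 168$)
$\left(-292\right) \left(-370\right) + C = \left(-292\right) \left(-370\right) + 168 = 108040 + 168 = 108208$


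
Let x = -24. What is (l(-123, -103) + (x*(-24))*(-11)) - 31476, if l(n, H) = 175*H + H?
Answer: -55940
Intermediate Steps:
l(n, H) = 176*H
(l(-123, -103) + (x*(-24))*(-11)) - 31476 = (176*(-103) - 24*(-24)*(-11)) - 31476 = (-18128 + 576*(-11)) - 31476 = (-18128 - 6336) - 31476 = -24464 - 31476 = -55940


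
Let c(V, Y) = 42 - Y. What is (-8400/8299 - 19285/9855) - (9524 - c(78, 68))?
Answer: -156261057593/16357329 ≈ -9553.0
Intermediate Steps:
(-8400/8299 - 19285/9855) - (9524 - c(78, 68)) = (-8400/8299 - 19285/9855) - (9524 - (42 - 1*68)) = (-8400*1/8299 - 19285*1/9855) - (9524 - (42 - 68)) = (-8400/8299 - 3857/1971) - (9524 - 1*(-26)) = -48565643/16357329 - (9524 + 26) = -48565643/16357329 - 1*9550 = -48565643/16357329 - 9550 = -156261057593/16357329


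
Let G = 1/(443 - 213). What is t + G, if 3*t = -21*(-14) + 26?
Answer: 73603/690 ≈ 106.67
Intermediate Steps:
t = 320/3 (t = (-21*(-14) + 26)/3 = (294 + 26)/3 = (⅓)*320 = 320/3 ≈ 106.67)
G = 1/230 ≈ 0.0043478
t + G = 320/3 + 1/230 = 73603/690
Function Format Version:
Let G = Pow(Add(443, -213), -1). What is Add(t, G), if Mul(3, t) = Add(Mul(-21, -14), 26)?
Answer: Rational(73603, 690) ≈ 106.67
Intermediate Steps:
t = Rational(320, 3) (t = Mul(Rational(1, 3), Add(Mul(-21, -14), 26)) = Mul(Rational(1, 3), Add(294, 26)) = Mul(Rational(1, 3), 320) = Rational(320, 3) ≈ 106.67)
G = Rational(1, 230) (G = Pow(230, -1) = Rational(1, 230) ≈ 0.0043478)
Add(t, G) = Add(Rational(320, 3), Rational(1, 230)) = Rational(73603, 690)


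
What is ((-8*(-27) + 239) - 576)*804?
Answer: -97284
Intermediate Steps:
((-8*(-27) + 239) - 576)*804 = ((216 + 239) - 576)*804 = (455 - 576)*804 = -121*804 = -97284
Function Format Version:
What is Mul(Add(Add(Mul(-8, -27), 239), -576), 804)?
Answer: -97284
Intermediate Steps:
Mul(Add(Add(Mul(-8, -27), 239), -576), 804) = Mul(Add(Add(216, 239), -576), 804) = Mul(Add(455, -576), 804) = Mul(-121, 804) = -97284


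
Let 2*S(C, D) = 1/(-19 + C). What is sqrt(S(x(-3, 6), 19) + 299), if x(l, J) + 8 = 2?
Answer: 3*sqrt(3322)/10 ≈ 17.291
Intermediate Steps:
x(l, J) = -6 (x(l, J) = -8 + 2 = -6)
S(C, D) = 1/(2*(-19 + C))
sqrt(S(x(-3, 6), 19) + 299) = sqrt(1/(2*(-19 - 6)) + 299) = sqrt((1/2)/(-25) + 299) = sqrt((1/2)*(-1/25) + 299) = sqrt(-1/50 + 299) = sqrt(14949/50) = 3*sqrt(3322)/10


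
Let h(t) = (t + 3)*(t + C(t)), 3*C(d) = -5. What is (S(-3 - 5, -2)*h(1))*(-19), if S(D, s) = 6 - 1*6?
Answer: 0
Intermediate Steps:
S(D, s) = 0 (S(D, s) = 6 - 6 = 0)
C(d) = -5/3 (C(d) = (⅓)*(-5) = -5/3)
h(t) = (3 + t)*(-5/3 + t) (h(t) = (t + 3)*(t - 5/3) = (3 + t)*(-5/3 + t))
(S(-3 - 5, -2)*h(1))*(-19) = (0*(-5 + 1² + (4/3)*1))*(-19) = (0*(-5 + 1 + 4/3))*(-19) = (0*(-8/3))*(-19) = 0*(-19) = 0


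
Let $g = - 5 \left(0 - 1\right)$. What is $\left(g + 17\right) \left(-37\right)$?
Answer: $-814$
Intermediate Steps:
$g = 5$ ($g = \left(-5\right) \left(-1\right) = 5$)
$\left(g + 17\right) \left(-37\right) = \left(5 + 17\right) \left(-37\right) = 22 \left(-37\right) = -814$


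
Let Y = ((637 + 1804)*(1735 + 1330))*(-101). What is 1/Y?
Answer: -1/755648165 ≈ -1.3234e-9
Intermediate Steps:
Y = -755648165 (Y = (2441*3065)*(-101) = 7481665*(-101) = -755648165)
1/Y = 1/(-755648165) = -1/755648165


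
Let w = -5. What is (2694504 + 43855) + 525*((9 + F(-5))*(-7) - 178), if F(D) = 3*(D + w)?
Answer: 2722084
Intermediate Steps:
F(D) = -15 + 3*D (F(D) = 3*(D - 5) = 3*(-5 + D) = -15 + 3*D)
(2694504 + 43855) + 525*((9 + F(-5))*(-7) - 178) = (2694504 + 43855) + 525*((9 + (-15 + 3*(-5)))*(-7) - 178) = 2738359 + 525*((9 + (-15 - 15))*(-7) - 178) = 2738359 + 525*((9 - 30)*(-7) - 178) = 2738359 + 525*(-21*(-7) - 178) = 2738359 + 525*(147 - 178) = 2738359 + 525*(-31) = 2738359 - 16275 = 2722084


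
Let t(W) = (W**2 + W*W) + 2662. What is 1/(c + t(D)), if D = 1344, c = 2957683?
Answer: 1/6573017 ≈ 1.5214e-7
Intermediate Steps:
t(W) = 2662 + 2*W**2 (t(W) = (W**2 + W**2) + 2662 = 2*W**2 + 2662 = 2662 + 2*W**2)
1/(c + t(D)) = 1/(2957683 + (2662 + 2*1344**2)) = 1/(2957683 + (2662 + 2*1806336)) = 1/(2957683 + (2662 + 3612672)) = 1/(2957683 + 3615334) = 1/6573017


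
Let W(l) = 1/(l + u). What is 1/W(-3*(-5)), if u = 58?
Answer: 73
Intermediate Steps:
W(l) = 1/(58 + l) (W(l) = 1/(l + 58) = 1/(58 + l))
1/W(-3*(-5)) = 1/(1/(58 - 3*(-5))) = 1/(1/(58 + 15)) = 1/(1/73) = 73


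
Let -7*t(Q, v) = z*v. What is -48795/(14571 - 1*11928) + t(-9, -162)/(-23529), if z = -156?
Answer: -885543221/48367781 ≈ -18.309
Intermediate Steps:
t(Q, v) = 156*v/7 (t(Q, v) = -(-156)*v/7 = 156*v/7)
-48795/(14571 - 1*11928) + t(-9, -162)/(-23529) = -48795/(14571 - 1*11928) + ((156/7)*(-162))/(-23529) = -48795/(14571 - 11928) - 25272/7*(-1/23529) = -48795/2643 + 8424/54901 = -48795*1/2643 + 8424/54901 = -16265/881 + 8424/54901 = -885543221/48367781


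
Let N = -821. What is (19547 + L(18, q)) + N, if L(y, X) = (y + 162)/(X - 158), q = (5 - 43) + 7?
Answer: 393226/21 ≈ 18725.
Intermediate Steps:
q = -31 (q = -38 + 7 = -31)
L(y, X) = (162 + y)/(-158 + X)
(19547 + L(18, q)) + N = (19547 + (162 + 18)/(-158 - 31)) - 821 = (19547 + 180/(-189)) - 821 = (19547 - 1/189*180) - 821 = (19547 - 20/21) - 821 = 410467/21 - 821 = 393226/21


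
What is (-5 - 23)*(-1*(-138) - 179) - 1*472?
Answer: 676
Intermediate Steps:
(-5 - 23)*(-1*(-138) - 179) - 1*472 = -28*(138 - 179) - 472 = -28*(-41) - 472 = 1148 - 472 = 676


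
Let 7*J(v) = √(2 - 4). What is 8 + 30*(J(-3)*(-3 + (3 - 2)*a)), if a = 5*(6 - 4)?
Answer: 8 + 30*I*√2 ≈ 8.0 + 42.426*I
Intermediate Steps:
J(v) = I*√2/7 (J(v) = √(2 - 4)/7 = √(-2)/7 = (I*√2)/7 = I*√2/7)
a = 10 (a = 5*2 = 10)
8 + 30*(J(-3)*(-3 + (3 - 2)*a)) = 8 + 30*((I*√2/7)*(-3 + (3 - 2)*10)) = 8 + 30*((I*√2/7)*(-3 + 1*10)) = 8 + 30*((I*√2/7)*(-3 + 10)) = 8 + 30*((I*√2/7)*7) = 8 + 30*(I*√2) = 8 + 30*I*√2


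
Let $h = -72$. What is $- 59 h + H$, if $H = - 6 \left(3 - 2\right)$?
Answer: $4242$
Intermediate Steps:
$H = -6$ ($H = \left(-6\right) 1 = -6$)
$- 59 h + H = \left(-59\right) \left(-72\right) - 6 = 4248 - 6 = 4242$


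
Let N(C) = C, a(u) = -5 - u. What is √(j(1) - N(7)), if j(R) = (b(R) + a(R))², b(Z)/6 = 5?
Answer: √569 ≈ 23.854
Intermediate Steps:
b(Z) = 30 (b(Z) = 6*5 = 30)
j(R) = (25 - R)² (j(R) = (30 + (-5 - R))² = (25 - R)²)
√(j(1) - N(7)) = √((-25 + 1)² - 1*7) = √((-24)² - 7) = √(576 - 7) = √569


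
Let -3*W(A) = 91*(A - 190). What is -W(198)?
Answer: 728/3 ≈ 242.67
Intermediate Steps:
W(A) = 17290/3 - 91*A/3 (W(A) = -91*(A - 190)/3 = -91*(-190 + A)/3 = -(-17290 + 91*A)/3 = 17290/3 - 91*A/3)
-W(198) = -(17290/3 - 91/3*198) = -(17290/3 - 6006) = -1*(-728/3) = 728/3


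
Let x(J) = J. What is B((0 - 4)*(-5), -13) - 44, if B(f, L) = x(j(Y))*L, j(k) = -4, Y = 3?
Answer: 8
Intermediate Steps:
B(f, L) = -4*L
B((0 - 4)*(-5), -13) - 44 = -4*(-13) - 44 = 52 - 44 = 8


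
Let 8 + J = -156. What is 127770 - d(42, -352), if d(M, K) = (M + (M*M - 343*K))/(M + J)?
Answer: 7855241/61 ≈ 1.2877e+5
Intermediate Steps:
J = -164 (J = -8 - 156 = -164)
d(M, K) = (M + M² - 343*K)/(-164 + M) (d(M, K) = (M + (M*M - 343*K))/(M - 164) = (M + (M² - 343*K))/(-164 + M) = (M + M² - 343*K)/(-164 + M))
127770 - d(42, -352) = 127770 - (42 + 42² - 343*(-352))/(-164 + 42) = 127770 - (42 + 1764 + 120736)/(-122) = 127770 - (-1)*122542/122 = 127770 - 1*(-61271/61) = 127770 + 61271/61 = 7855241/61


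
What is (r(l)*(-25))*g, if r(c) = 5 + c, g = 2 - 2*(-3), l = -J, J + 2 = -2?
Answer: -1800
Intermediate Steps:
J = -4 (J = -2 - 2 = -4)
l = 4 (l = -1*(-4) = 4)
g = 8 (g = 2 + 6 = 8)
(r(l)*(-25))*g = ((5 + 4)*(-25))*8 = (9*(-25))*8 = -225*8 = -1800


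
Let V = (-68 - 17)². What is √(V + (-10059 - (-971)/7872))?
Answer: I*√2743918071/984 ≈ 53.234*I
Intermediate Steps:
V = 7225 (V = (-85)² = 7225)
√(V + (-10059 - (-971)/7872)) = √(7225 + (-10059 - (-971)/7872)) = √(7225 + (-10059 - 1*(-971/7872))) = √(7225 + (-10059 + 971/7872)) = √(7225 - 79183477/7872) = √(-22308277/7872) = I*√2743918071/984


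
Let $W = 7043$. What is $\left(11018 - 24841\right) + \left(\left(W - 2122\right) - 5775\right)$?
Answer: $-14677$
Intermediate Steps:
$\left(11018 - 24841\right) + \left(\left(W - 2122\right) - 5775\right) = \left(11018 - 24841\right) + \left(\left(7043 - 2122\right) - 5775\right) = -13823 + \left(4921 - 5775\right) = -13823 - 854 = -14677$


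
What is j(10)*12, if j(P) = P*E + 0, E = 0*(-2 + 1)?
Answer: 0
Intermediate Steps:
E = 0 (E = 0*(-1) = 0)
j(P) = 0 (j(P) = P*0 + 0 = 0 + 0 = 0)
j(10)*12 = 0*12 = 0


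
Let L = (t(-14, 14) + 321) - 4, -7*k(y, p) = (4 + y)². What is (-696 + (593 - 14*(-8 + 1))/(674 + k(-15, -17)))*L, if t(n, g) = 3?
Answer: -1022296000/4597 ≈ -2.2238e+5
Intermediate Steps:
k(y, p) = -(4 + y)²/7
L = 320 (L = (3 + 321) - 4 = 324 - 4 = 320)
(-696 + (593 - 14*(-8 + 1))/(674 + k(-15, -17)))*L = (-696 + (593 - 14*(-8 + 1))/(674 - (4 - 15)²/7))*320 = (-696 + (593 - 14*(-7))/(674 - ⅐*(-11)²))*320 = (-696 + (593 + 98)/(674 - ⅐*121))*320 = (-696 + 691/(674 - 121/7))*320 = (-696 + 691/(4597/7))*320 = (-696 + 691*(7/4597))*320 = (-696 + 4837/4597)*320 = -3194675/4597*320 = -1022296000/4597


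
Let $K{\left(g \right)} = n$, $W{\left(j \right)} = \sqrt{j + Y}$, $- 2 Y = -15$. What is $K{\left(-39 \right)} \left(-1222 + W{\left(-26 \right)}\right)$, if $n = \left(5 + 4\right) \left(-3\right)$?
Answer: $32994 - \frac{27 i \sqrt{74}}{2} \approx 32994.0 - 116.13 i$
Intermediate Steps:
$Y = \frac{15}{2}$ ($Y = \left(- \frac{1}{2}\right) \left(-15\right) = \frac{15}{2} \approx 7.5$)
$n = -27$ ($n = 9 \left(-3\right) = -27$)
$W{\left(j \right)} = \sqrt{\frac{15}{2} + j}$ ($W{\left(j \right)} = \sqrt{j + \frac{15}{2}} = \sqrt{\frac{15}{2} + j}$)
$K{\left(g \right)} = -27$
$K{\left(-39 \right)} \left(-1222 + W{\left(-26 \right)}\right) = - 27 \left(-1222 + \frac{\sqrt{30 + 4 \left(-26\right)}}{2}\right) = - 27 \left(-1222 + \frac{\sqrt{30 - 104}}{2}\right) = - 27 \left(-1222 + \frac{\sqrt{-74}}{2}\right) = - 27 \left(-1222 + \frac{i \sqrt{74}}{2}\right) = 32994 - \frac{27 i \sqrt{74}}{2}$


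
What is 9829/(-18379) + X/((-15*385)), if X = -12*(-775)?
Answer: -3035829/1415183 ≈ -2.1452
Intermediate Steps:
X = 9300
9829/(-18379) + X/((-15*385)) = 9829/(-18379) + 9300/((-15*385)) = 9829*(-1/18379) + 9300/(-5775) = -9829/18379 + 9300*(-1/5775) = -9829/18379 - 124/77 = -3035829/1415183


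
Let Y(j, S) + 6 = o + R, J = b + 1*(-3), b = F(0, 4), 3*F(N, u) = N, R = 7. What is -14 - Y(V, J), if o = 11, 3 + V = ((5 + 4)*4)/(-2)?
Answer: -26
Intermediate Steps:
F(N, u) = N/3
b = 0 (b = (1/3)*0 = 0)
V = -21 (V = -3 + ((5 + 4)*4)/(-2) = -3 + (9*4)*(-1/2) = -3 + 36*(-1/2) = -3 - 18 = -21)
J = -3 (J = 0 + 1*(-3) = 0 - 3 = -3)
Y(j, S) = 12 (Y(j, S) = -6 + (11 + 7) = -6 + 18 = 12)
-14 - Y(V, J) = -14 - 1*12 = -14 - 12 = -26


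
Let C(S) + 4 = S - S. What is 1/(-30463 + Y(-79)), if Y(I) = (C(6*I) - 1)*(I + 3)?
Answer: -1/30083 ≈ -3.3241e-5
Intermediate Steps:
C(S) = -4 (C(S) = -4 + (S - S) = -4 + 0 = -4)
Y(I) = -15 - 5*I (Y(I) = (-4 - 1)*(I + 3) = -5*(3 + I) = -15 - 5*I)
1/(-30463 + Y(-79)) = 1/(-30463 + (-15 - 5*(-79))) = 1/(-30463 + (-15 + 395)) = 1/(-30463 + 380) = 1/(-30083) = -1/30083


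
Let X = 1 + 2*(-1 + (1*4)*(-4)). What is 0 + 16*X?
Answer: -528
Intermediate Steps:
X = -33 (X = 1 + 2*(-1 + 4*(-4)) = 1 + 2*(-1 - 16) = 1 + 2*(-17) = 1 - 34 = -33)
0 + 16*X = 0 + 16*(-33) = 0 - 528 = -528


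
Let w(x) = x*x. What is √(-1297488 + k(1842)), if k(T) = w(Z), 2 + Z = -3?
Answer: I*√1297463 ≈ 1139.1*I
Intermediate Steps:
Z = -5 (Z = -2 - 3 = -5)
w(x) = x²
k(T) = 25 (k(T) = (-5)² = 25)
√(-1297488 + k(1842)) = √(-1297488 + 25) = √(-1297463) = I*√1297463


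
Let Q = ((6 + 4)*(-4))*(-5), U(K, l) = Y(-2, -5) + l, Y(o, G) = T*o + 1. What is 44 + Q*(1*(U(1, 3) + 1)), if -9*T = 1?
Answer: 9796/9 ≈ 1088.4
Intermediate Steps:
T = -⅑ (T = -⅑*1 = -⅑ ≈ -0.11111)
Y(o, G) = 1 - o/9 (Y(o, G) = -o/9 + 1 = 1 - o/9)
U(K, l) = 11/9 + l (U(K, l) = (1 - ⅑*(-2)) + l = (1 + 2/9) + l = 11/9 + l)
Q = 200 (Q = (10*(-4))*(-5) = -40*(-5) = 200)
44 + Q*(1*(U(1, 3) + 1)) = 44 + 200*(1*((11/9 + 3) + 1)) = 44 + 200*(1*(38/9 + 1)) = 44 + 200*(1*(47/9)) = 44 + 200*(47/9) = 44 + 9400/9 = 9796/9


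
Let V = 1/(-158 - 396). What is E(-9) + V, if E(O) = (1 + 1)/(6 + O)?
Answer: -1111/1662 ≈ -0.66847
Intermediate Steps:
E(O) = 2/(6 + O)
V = -1/554 (V = 1/(-554) = -1/554 ≈ -0.0018051)
E(-9) + V = 2/(6 - 9) - 1/554 = 2/(-3) - 1/554 = 2*(-1/3) - 1/554 = -2/3 - 1/554 = -1111/1662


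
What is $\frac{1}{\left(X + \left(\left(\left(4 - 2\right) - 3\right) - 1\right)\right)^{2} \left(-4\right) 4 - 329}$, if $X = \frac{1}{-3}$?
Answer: $- \frac{9}{3745} \approx -0.0024032$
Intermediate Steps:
$X = - \frac{1}{3} \approx -0.33333$
$\frac{1}{\left(X + \left(\left(\left(4 - 2\right) - 3\right) - 1\right)\right)^{2} \left(-4\right) 4 - 329} = \frac{1}{\left(- \frac{1}{3} + \left(\left(\left(4 - 2\right) - 3\right) - 1\right)\right)^{2} \left(-4\right) 4 - 329} = \frac{1}{\left(- \frac{1}{3} + \left(\left(2 - 3\right) - 1\right)\right)^{2} \left(-4\right) 4 - 329} = \frac{1}{\left(- \frac{1}{3} - 2\right)^{2} \left(-4\right) 4 - 329} = \frac{1}{\left(- \frac{7}{3}\right)^{2} \left(-4\right) 4 - 329} = \frac{1}{\frac{49}{9} \left(-4\right) 4 - 329} = \frac{1}{\left(- \frac{196}{9}\right) 4 - 329} = \frac{1}{- \frac{784}{9} - 329} = \frac{1}{- \frac{3745}{9}} = - \frac{9}{3745}$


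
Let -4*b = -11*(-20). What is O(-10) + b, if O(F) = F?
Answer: -65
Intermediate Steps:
b = -55 (b = -(-11)*(-20)/4 = -¼*220 = -55)
O(-10) + b = -10 - 55 = -65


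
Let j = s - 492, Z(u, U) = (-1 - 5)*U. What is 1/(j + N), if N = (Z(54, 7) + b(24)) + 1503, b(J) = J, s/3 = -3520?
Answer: -1/9567 ≈ -0.00010453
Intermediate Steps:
s = -10560 (s = 3*(-3520) = -10560)
Z(u, U) = -6*U
j = -11052 (j = -10560 - 492 = -11052)
N = 1485 (N = (-6*7 + 24) + 1503 = (-42 + 24) + 1503 = -18 + 1503 = 1485)
1/(j + N) = 1/(-11052 + 1485) = 1/(-9567) = -1/9567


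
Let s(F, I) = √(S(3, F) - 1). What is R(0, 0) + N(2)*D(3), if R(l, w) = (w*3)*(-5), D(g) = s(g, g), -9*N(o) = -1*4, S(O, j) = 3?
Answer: 4*√2/9 ≈ 0.62854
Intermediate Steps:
N(o) = 4/9 (N(o) = -(-1)*4/9 = -⅑*(-4) = 4/9)
s(F, I) = √2 (s(F, I) = √(3 - 1) = √2)
D(g) = √2
R(l, w) = -15*w (R(l, w) = (3*w)*(-5) = -15*w)
R(0, 0) + N(2)*D(3) = -15*0 + 4*√2/9 = 0 + 4*√2/9 = 4*√2/9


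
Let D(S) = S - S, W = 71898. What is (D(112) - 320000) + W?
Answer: -248102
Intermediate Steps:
D(S) = 0
(D(112) - 320000) + W = (0 - 320000) + 71898 = -320000 + 71898 = -248102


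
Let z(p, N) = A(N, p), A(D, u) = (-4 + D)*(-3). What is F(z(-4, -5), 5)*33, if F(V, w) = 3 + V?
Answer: 990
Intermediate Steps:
A(D, u) = 12 - 3*D
z(p, N) = 12 - 3*N
F(z(-4, -5), 5)*33 = (3 + (12 - 3*(-5)))*33 = (3 + (12 + 15))*33 = (3 + 27)*33 = 30*33 = 990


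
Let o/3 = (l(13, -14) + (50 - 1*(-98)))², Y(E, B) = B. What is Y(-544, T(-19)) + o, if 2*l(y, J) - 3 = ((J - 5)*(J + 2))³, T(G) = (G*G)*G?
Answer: 421456007155967/4 ≈ 1.0536e+14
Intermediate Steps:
T(G) = G³ (T(G) = G²*G = G³)
l(y, J) = 3/2 + (-5 + J)³*(2 + J)³/2 (l(y, J) = 3/2 + ((J - 5)*(J + 2))³/2 = 3/2 + ((-5 + J)*(2 + J))³/2 = 3/2 + ((-5 + J)³*(2 + J)³)/2 = 3/2 + (-5 + J)³*(2 + J)³/2)
o = 421456007183403/4 (o = 3*((3/2 + (-5 - 14)³*(2 - 14)³/2) + (50 - 1*(-98)))² = 3*((3/2 + (½)*(-19)³*(-12)³) + (50 + 98))² = 3*((3/2 + (½)*(-6859)*(-1728)) + 148)² = 3*((3/2 + 5926176) + 148)² = 3*(11852355/2 + 148)² = 3*(11852651/2)² = 3*(140485335727801/4) = 421456007183403/4 ≈ 1.0536e+14)
Y(-544, T(-19)) + o = (-19)³ + 421456007183403/4 = -6859 + 421456007183403/4 = 421456007155967/4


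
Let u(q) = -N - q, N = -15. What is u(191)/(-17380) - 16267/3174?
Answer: -6412769/1253730 ≈ -5.1150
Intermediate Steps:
u(q) = 15 - q (u(q) = -1*(-15) - q = 15 - q)
u(191)/(-17380) - 16267/3174 = (15 - 1*191)/(-17380) - 16267/3174 = (15 - 191)*(-1/17380) - 16267*1/3174 = -176*(-1/17380) - 16267/3174 = 4/395 - 16267/3174 = -6412769/1253730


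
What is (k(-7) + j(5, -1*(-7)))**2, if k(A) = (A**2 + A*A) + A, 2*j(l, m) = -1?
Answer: 32761/4 ≈ 8190.3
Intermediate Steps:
j(l, m) = -1/2 (j(l, m) = (1/2)*(-1) = -1/2)
k(A) = A + 2*A**2 (k(A) = (A**2 + A**2) + A = 2*A**2 + A = A + 2*A**2)
(k(-7) + j(5, -1*(-7)))**2 = (-7*(1 + 2*(-7)) - 1/2)**2 = (-7*(1 - 14) - 1/2)**2 = (-7*(-13) - 1/2)**2 = (91 - 1/2)**2 = (181/2)**2 = 32761/4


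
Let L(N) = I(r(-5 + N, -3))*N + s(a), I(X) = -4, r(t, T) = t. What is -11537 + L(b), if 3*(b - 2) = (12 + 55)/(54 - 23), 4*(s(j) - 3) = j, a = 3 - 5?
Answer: -2147441/186 ≈ -11545.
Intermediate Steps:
a = -2
s(j) = 3 + j/4
b = 253/93 (b = 2 + ((12 + 55)/(54 - 23))/3 = 2 + (67/31)/3 = 2 + (67*(1/31))/3 = 2 + (⅓)*(67/31) = 2 + 67/93 = 253/93 ≈ 2.7204)
L(N) = 5/2 - 4*N (L(N) = -4*N + (3 + (¼)*(-2)) = -4*N + (3 - ½) = -4*N + 5/2 = 5/2 - 4*N)
-11537 + L(b) = -11537 + (5/2 - 4*253/93) = -11537 + (5/2 - 1012/93) = -11537 - 1559/186 = -2147441/186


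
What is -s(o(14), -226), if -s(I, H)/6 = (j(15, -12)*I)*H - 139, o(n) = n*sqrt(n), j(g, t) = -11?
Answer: -834 + 208824*sqrt(14) ≈ 7.8051e+5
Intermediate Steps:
o(n) = n**(3/2)
s(I, H) = 834 + 66*H*I (s(I, H) = -6*((-11*I)*H - 139) = -6*(-11*H*I - 139) = -6*(-139 - 11*H*I) = 834 + 66*H*I)
-s(o(14), -226) = -(834 + 66*(-226)*14**(3/2)) = -(834 + 66*(-226)*(14*sqrt(14))) = -(834 - 208824*sqrt(14)) = -834 + 208824*sqrt(14)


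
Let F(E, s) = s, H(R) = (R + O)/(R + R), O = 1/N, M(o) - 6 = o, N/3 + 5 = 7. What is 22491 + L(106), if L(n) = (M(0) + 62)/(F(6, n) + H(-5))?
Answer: 143699079/6389 ≈ 22492.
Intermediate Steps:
N = 6 (N = -15 + 3*7 = -15 + 21 = 6)
M(o) = 6 + o
O = ⅙ (O = 1/6 = ⅙ ≈ 0.16667)
H(R) = (⅙ + R)/(2*R) (H(R) = (R + ⅙)/(R + R) = (⅙ + R)/((2*R)) = (⅙ + R)*(1/(2*R)) = (⅙ + R)/(2*R))
L(n) = 68/(29/60 + n) (L(n) = ((6 + 0) + 62)/(n + (1/12)*(1 + 6*(-5))/(-5)) = (6 + 62)/(n + (1/12)*(-⅕)*(1 - 30)) = 68/(n + (1/12)*(-⅕)*(-29)) = 68/(n + 29/60) = 68/(29/60 + n))
22491 + L(106) = 22491 + 4080/(29 + 60*106) = 22491 + 4080/(29 + 6360) = 22491 + 4080/6389 = 143699079/6389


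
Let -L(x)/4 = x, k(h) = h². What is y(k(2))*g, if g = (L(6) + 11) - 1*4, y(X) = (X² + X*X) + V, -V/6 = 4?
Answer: -136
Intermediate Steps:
V = -24 (V = -6*4 = -24)
L(x) = -4*x
y(X) = -24 + 2*X² (y(X) = (X² + X*X) - 24 = (X² + X²) - 24 = 2*X² - 24 = -24 + 2*X²)
g = -17 (g = (-4*6 + 11) - 1*4 = (-24 + 11) - 4 = -13 - 4 = -17)
y(k(2))*g = (-24 + 2*(2²)²)*(-17) = (-24 + 2*4²)*(-17) = (-24 + 2*16)*(-17) = (-24 + 32)*(-17) = 8*(-17) = -136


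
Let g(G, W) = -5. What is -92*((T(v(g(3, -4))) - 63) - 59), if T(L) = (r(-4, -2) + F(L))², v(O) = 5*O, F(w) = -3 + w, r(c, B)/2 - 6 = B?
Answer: -25576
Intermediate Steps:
r(c, B) = 12 + 2*B
T(L) = (5 + L)² (T(L) = ((12 + 2*(-2)) + (-3 + L))² = ((12 - 4) + (-3 + L))² = (8 + (-3 + L))² = (5 + L)²)
-92*((T(v(g(3, -4))) - 63) - 59) = -92*(((5 + 5*(-5))² - 63) - 59) = -92*(((5 - 25)² - 63) - 59) = -92*(((-20)² - 63) - 59) = -92*((400 - 63) - 59) = -92*(337 - 59) = -92*278 = -25576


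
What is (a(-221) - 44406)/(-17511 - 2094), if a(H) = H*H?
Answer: -887/3921 ≈ -0.22622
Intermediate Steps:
a(H) = H**2
(a(-221) - 44406)/(-17511 - 2094) = ((-221)**2 - 44406)/(-17511 - 2094) = (48841 - 44406)/(-19605) = 4435*(-1/19605) = -887/3921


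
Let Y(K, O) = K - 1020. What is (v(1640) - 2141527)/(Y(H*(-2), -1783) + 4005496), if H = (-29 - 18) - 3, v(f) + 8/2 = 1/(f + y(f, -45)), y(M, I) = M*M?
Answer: -5763373888439/10777275114240 ≈ -0.53477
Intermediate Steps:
y(M, I) = M²
v(f) = -4 + 1/(f + f²)
H = -50 (H = -47 - 3 = -50)
Y(K, O) = -1020 + K
(v(1640) - 2141527)/(Y(H*(-2), -1783) + 4005496) = ((1 - 4*1640 - 4*1640²)/(1640*(1 + 1640)) - 2141527)/((-1020 - 50*(-2)) + 4005496) = ((1/1640)*(1 - 6560 - 4*2689600)/1641 - 2141527)/((-1020 + 100) + 4005496) = ((1/1640)*(1/1641)*(1 - 6560 - 10758400) - 2141527)/(-920 + 4005496) = ((1/1640)*(1/1641)*(-10764959) - 2141527)/4004576 = (-10764959/2691240 - 2141527)*(1/4004576) = -5763373888439/2691240*1/4004576 = -5763373888439/10777275114240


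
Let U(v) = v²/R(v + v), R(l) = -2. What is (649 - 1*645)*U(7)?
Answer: -98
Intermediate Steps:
U(v) = -v²/2 (U(v) = v²/(-2) = -v²/2)
(649 - 1*645)*U(7) = (649 - 1*645)*(-½*7²) = (649 - 645)*(-½*49) = 4*(-49/2) = -98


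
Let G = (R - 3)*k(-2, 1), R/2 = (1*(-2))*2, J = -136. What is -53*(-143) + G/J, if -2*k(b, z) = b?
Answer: 1030755/136 ≈ 7579.1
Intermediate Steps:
k(b, z) = -b/2
R = -8 (R = 2*((1*(-2))*2) = 2*(-2*2) = 2*(-4) = -8)
G = -11 (G = (-8 - 3)*(-1/2*(-2)) = -11*1 = -11)
-53*(-143) + G/J = -53*(-143) - 11/(-136) = 7579 - 11*(-1/136) = 7579 + 11/136 = 1030755/136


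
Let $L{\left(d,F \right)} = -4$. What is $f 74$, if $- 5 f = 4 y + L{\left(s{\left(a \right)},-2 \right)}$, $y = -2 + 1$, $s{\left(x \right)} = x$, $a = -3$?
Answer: $\frac{592}{5} \approx 118.4$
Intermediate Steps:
$y = -1$
$f = \frac{8}{5}$ ($f = - \frac{4 \left(-1\right) - 4}{5} = - \frac{-4 - 4}{5} = \left(- \frac{1}{5}\right) \left(-8\right) = \frac{8}{5} \approx 1.6$)
$f 74 = \frac{8}{5} \cdot 74 = \frac{592}{5}$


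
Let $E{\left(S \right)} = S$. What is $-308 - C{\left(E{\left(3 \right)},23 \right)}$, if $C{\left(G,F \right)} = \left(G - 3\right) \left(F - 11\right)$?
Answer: $-308$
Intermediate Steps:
$C{\left(G,F \right)} = \left(-11 + F\right) \left(-3 + G\right)$ ($C{\left(G,F \right)} = \left(-3 + G\right) \left(-11 + F\right) = \left(-11 + F\right) \left(-3 + G\right)$)
$-308 - C{\left(E{\left(3 \right)},23 \right)} = -308 - \left(33 - 33 - 69 + 23 \cdot 3\right) = -308 - \left(33 - 33 - 69 + 69\right) = -308 - 0 = -308 + 0 = -308$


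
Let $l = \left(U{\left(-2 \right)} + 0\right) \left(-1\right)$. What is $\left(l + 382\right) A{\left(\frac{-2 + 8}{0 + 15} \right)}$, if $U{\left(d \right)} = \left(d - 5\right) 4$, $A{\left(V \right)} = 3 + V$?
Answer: $1394$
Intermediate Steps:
$U{\left(d \right)} = -20 + 4 d$ ($U{\left(d \right)} = \left(-5 + d\right) 4 = -20 + 4 d$)
$l = 28$ ($l = \left(\left(-20 + 4 \left(-2\right)\right) + 0\right) \left(-1\right) = \left(\left(-20 - 8\right) + 0\right) \left(-1\right) = \left(-28 + 0\right) \left(-1\right) = \left(-28\right) \left(-1\right) = 28$)
$\left(l + 382\right) A{\left(\frac{-2 + 8}{0 + 15} \right)} = \left(28 + 382\right) \left(3 + \frac{-2 + 8}{0 + 15}\right) = 410 \left(3 + \frac{6}{15}\right) = 410 \left(3 + 6 \cdot \frac{1}{15}\right) = 410 \left(3 + \frac{2}{5}\right) = 410 \cdot \frac{17}{5} = 1394$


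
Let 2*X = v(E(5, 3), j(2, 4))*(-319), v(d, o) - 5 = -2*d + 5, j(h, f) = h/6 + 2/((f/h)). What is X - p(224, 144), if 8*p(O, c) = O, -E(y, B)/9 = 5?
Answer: -15978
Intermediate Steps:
j(h, f) = h/6 + 2*h/f (j(h, f) = h*(1/6) + 2*(h/f) = h/6 + 2*h/f)
E(y, B) = -45 (E(y, B) = -9*5 = -45)
p(O, c) = O/8
v(d, o) = 10 - 2*d (v(d, o) = 5 + (-2*d + 5) = 5 + (5 - 2*d) = 10 - 2*d)
X = -15950 (X = ((10 - 2*(-45))*(-319))/2 = ((10 + 90)*(-319))/2 = (100*(-319))/2 = (1/2)*(-31900) = -15950)
X - p(224, 144) = -15950 - 224/8 = -15950 - 1*28 = -15950 - 28 = -15978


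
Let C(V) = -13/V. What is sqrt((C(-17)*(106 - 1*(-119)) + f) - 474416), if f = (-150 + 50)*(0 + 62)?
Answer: I*sqrt(138848299)/17 ≈ 693.14*I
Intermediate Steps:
f = -6200 (f = -100*62 = -6200)
sqrt((C(-17)*(106 - 1*(-119)) + f) - 474416) = sqrt(((-13/(-17))*(106 - 1*(-119)) - 6200) - 474416) = sqrt(((-13*(-1/17))*(106 + 119) - 6200) - 474416) = sqrt(((13/17)*225 - 6200) - 474416) = sqrt((2925/17 - 6200) - 474416) = sqrt(-102475/17 - 474416) = sqrt(-8167547/17) = I*sqrt(138848299)/17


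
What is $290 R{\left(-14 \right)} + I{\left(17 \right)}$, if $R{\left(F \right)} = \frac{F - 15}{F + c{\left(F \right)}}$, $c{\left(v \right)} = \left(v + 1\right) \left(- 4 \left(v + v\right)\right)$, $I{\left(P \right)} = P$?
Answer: $\frac{3340}{147} \approx 22.721$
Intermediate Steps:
$c{\left(v \right)} = - 8 v \left(1 + v\right)$ ($c{\left(v \right)} = \left(1 + v\right) \left(- 4 \cdot 2 v\right) = \left(1 + v\right) \left(- 8 v\right) = - 8 v \left(1 + v\right)$)
$R{\left(F \right)} = \frac{-15 + F}{F - 8 F \left(1 + F\right)}$ ($R{\left(F \right)} = \frac{F - 15}{F - 8 F \left(1 + F\right)} = \frac{-15 + F}{F - 8 F \left(1 + F\right)}$)
$290 R{\left(-14 \right)} + I{\left(17 \right)} = 290 \frac{15 - -14}{\left(-14\right) \left(7 + 8 \left(-14\right)\right)} + 17 = 290 \left(- \frac{15 + 14}{14 \left(7 - 112\right)}\right) + 17 = 290 \left(\left(- \frac{1}{14}\right) \frac{1}{-105} \cdot 29\right) + 17 = 290 \left(\left(- \frac{1}{14}\right) \left(- \frac{1}{105}\right) 29\right) + 17 = 290 \cdot \frac{29}{1470} + 17 = \frac{841}{147} + 17 = \frac{3340}{147}$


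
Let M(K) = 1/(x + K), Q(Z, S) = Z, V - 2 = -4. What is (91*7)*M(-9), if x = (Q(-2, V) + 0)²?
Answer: -637/5 ≈ -127.40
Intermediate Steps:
V = -2 (V = 2 - 4 = -2)
x = 4 (x = (-2 + 0)² = (-2)² = 4)
M(K) = 1/(4 + K)
(91*7)*M(-9) = (91*7)/(4 - 9) = 637/(-5) = 637*(-⅕) = -637/5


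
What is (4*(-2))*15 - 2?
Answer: -122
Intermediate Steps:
(4*(-2))*15 - 2 = -8*15 - 2 = -120 - 2 = -122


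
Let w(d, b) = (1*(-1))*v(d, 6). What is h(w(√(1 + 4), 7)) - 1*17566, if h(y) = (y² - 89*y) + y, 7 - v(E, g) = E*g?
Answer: -16721 - 612*√5 ≈ -18089.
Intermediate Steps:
v(E, g) = 7 - E*g
w(d, b) = -7 + 6*d (w(d, b) = (1*(-1))*(7 - 1*d*6) = -(7 - 6*d) = -7 + 6*d)
h(y) = y² - 88*y
h(w(√(1 + 4), 7)) - 1*17566 = (-7 + 6*√(1 + 4))*(-88 + (-7 + 6*√(1 + 4))) - 1*17566 = (-7 + 6*√5)*(-88 + (-7 + 6*√5)) - 17566 = (-7 + 6*√5)*(-95 + 6*√5) - 17566 = (-95 + 6*√5)*(-7 + 6*√5) - 17566 = -17566 + (-95 + 6*√5)*(-7 + 6*√5)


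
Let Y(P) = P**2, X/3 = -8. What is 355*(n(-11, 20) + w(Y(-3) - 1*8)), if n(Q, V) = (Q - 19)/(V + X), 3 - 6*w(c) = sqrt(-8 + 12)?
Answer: 8165/3 ≈ 2721.7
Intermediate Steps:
X = -24 (X = 3*(-8) = -24)
w(c) = 1/6 (w(c) = 1/2 - sqrt(-8 + 12)/6 = 1/2 - sqrt(4)/6 = 1/2 - 1/6*2 = 1/2 - 1/3 = 1/6)
n(Q, V) = (-19 + Q)/(-24 + V) (n(Q, V) = (Q - 19)/(V - 24) = (-19 + Q)/(-24 + V))
355*(n(-11, 20) + w(Y(-3) - 1*8)) = 355*((-19 - 11)/(-24 + 20) + 1/6) = 355*(-30/(-4) + 1/6) = 355*(-1/4*(-30) + 1/6) = 355*(15/2 + 1/6) = 355*(23/3) = 8165/3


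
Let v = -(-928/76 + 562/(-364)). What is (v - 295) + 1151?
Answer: 3007611/3458 ≈ 869.75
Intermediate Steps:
v = 47563/3458 (v = -(-928*1/76 + 562*(-1/364)) = -(-232/19 - 281/182) = -1*(-47563/3458) = 47563/3458 ≈ 13.754)
(v - 295) + 1151 = (47563/3458 - 295) + 1151 = -972547/3458 + 1151 = 3007611/3458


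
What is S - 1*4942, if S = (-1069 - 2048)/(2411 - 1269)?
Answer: -5646881/1142 ≈ -4944.7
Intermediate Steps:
S = -3117/1142 ≈ -2.7294
S - 1*4942 = -3117/1142 - 1*4942 = -3117/1142 - 4942 = -5646881/1142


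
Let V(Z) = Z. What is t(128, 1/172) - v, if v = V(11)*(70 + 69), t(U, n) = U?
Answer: -1401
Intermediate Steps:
v = 1529 (v = 11*(70 + 69) = 11*139 = 1529)
t(128, 1/172) - v = 128 - 1*1529 = 128 - 1529 = -1401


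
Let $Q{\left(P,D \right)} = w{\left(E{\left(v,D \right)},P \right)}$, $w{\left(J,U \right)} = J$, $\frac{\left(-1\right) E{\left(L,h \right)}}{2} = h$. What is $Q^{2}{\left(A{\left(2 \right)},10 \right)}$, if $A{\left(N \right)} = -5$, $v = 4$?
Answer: $400$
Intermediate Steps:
$E{\left(L,h \right)} = - 2 h$
$Q{\left(P,D \right)} = - 2 D$
$Q^{2}{\left(A{\left(2 \right)},10 \right)} = \left(\left(-2\right) 10\right)^{2} = \left(-20\right)^{2} = 400$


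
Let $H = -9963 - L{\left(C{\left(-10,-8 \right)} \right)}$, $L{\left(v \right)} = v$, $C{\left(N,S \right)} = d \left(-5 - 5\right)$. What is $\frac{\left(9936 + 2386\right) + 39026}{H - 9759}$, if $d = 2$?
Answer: $- \frac{25674}{9851} \approx -2.6062$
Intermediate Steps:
$C{\left(N,S \right)} = -20$ ($C{\left(N,S \right)} = 2 \left(-5 - 5\right) = 2 \left(-10\right) = -20$)
$H = -9943$ ($H = -9963 - -20 = -9963 + 20 = -9943$)
$\frac{\left(9936 + 2386\right) + 39026}{H - 9759} = \frac{\left(9936 + 2386\right) + 39026}{-9943 - 9759} = \frac{12322 + 39026}{-19702} = 51348 \left(- \frac{1}{19702}\right) = - \frac{25674}{9851}$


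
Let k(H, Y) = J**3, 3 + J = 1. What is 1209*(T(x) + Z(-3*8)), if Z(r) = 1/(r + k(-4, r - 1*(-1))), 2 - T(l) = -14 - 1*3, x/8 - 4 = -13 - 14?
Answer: 733863/32 ≈ 22933.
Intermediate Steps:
J = -2 (J = -3 + 1 = -2)
x = -184 (x = 32 + 8*(-13 - 14) = 32 + 8*(-27) = 32 - 216 = -184)
k(H, Y) = -8 (k(H, Y) = (-2)**3 = -8)
T(l) = 19 (T(l) = 2 - (-14 - 1*3) = 2 - (-14 - 3) = 2 - 1*(-17) = 2 + 17 = 19)
Z(r) = 1/(-8 + r) (Z(r) = 1/(r - 8) = 1/(-8 + r))
1209*(T(x) + Z(-3*8)) = 1209*(19 + 1/(-8 - 3*8)) = 1209*(19 + 1/(-8 - 24)) = 1209*(19 + 1/(-32)) = 1209*(19 - 1/32) = 1209*(607/32) = 733863/32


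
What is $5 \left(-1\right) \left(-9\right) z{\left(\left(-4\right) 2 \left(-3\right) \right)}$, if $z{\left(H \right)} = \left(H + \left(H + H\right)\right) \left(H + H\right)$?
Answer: $155520$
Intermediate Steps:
$z{\left(H \right)} = 6 H^{2}$ ($z{\left(H \right)} = \left(H + 2 H\right) 2 H = 3 H 2 H = 6 H^{2}$)
$5 \left(-1\right) \left(-9\right) z{\left(\left(-4\right) 2 \left(-3\right) \right)} = 5 \left(-1\right) \left(-9\right) 6 \left(\left(-4\right) 2 \left(-3\right)\right)^{2} = \left(-5\right) \left(-9\right) 6 \left(\left(-8\right) \left(-3\right)\right)^{2} = 45 \cdot 6 \cdot 24^{2} = 45 \cdot 6 \cdot 576 = 45 \cdot 3456 = 155520$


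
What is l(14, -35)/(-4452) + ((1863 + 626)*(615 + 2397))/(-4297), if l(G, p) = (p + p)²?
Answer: -1192753987/683223 ≈ -1745.8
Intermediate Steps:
l(G, p) = 4*p² (l(G, p) = (2*p)² = 4*p²)
l(14, -35)/(-4452) + ((1863 + 626)*(615 + 2397))/(-4297) = (4*(-35)²)/(-4452) + ((1863 + 626)*(615 + 2397))/(-4297) = (4*1225)*(-1/4452) + (2489*3012)*(-1/4297) = 4900*(-1/4452) + 7496868*(-1/4297) = -175/159 - 7496868/4297 = -1192753987/683223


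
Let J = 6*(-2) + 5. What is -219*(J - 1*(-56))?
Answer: -10731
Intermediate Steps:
J = -7 (J = -12 + 5 = -7)
-219*(J - 1*(-56)) = -219*(-7 - 1*(-56)) = -219*(-7 + 56) = -219*49 = -10731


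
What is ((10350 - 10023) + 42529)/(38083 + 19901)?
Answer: 5357/7248 ≈ 0.73910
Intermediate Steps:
((10350 - 10023) + 42529)/(38083 + 19901) = (327 + 42529)/57984 = 42856*(1/57984) = 5357/7248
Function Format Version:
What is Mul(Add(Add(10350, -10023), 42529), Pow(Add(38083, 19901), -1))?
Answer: Rational(5357, 7248) ≈ 0.73910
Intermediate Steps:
Mul(Add(Add(10350, -10023), 42529), Pow(Add(38083, 19901), -1)) = Mul(Add(327, 42529), Pow(57984, -1)) = Mul(42856, Rational(1, 57984)) = Rational(5357, 7248)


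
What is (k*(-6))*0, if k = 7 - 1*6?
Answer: 0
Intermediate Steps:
k = 1 (k = 7 - 6 = 1)
(k*(-6))*0 = (1*(-6))*0 = -6*0 = 0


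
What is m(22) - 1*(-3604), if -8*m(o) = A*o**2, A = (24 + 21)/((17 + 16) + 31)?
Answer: 455867/128 ≈ 3561.5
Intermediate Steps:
A = 45/64 (A = 45/(33 + 31) = 45/64 ≈ 0.70313)
m(o) = -45*o**2/512
m(22) - 1*(-3604) = -45/512*22**2 - 1*(-3604) = -45/512*484 + 3604 = -5445/128 + 3604 = 455867/128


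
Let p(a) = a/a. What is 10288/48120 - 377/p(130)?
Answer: -2266369/6015 ≈ -376.79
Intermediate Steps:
p(a) = 1
10288/48120 - 377/p(130) = 10288/48120 - 377/1 = 10288*(1/48120) - 377*1 = 1286/6015 - 377 = -2266369/6015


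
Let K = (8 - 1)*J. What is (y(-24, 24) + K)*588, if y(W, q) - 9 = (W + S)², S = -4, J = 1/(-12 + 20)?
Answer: 933597/2 ≈ 4.6680e+5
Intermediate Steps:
J = ⅛ (J = 1/8 = ⅛ ≈ 0.12500)
K = 7/8 (K = (8 - 1)*(⅛) = 7*(⅛) = 7/8 ≈ 0.87500)
y(W, q) = 9 + (-4 + W)² (y(W, q) = 9 + (W - 4)² = 9 + (-4 + W)²)
(y(-24, 24) + K)*588 = ((9 + (-4 - 24)²) + 7/8)*588 = ((9 + (-28)²) + 7/8)*588 = ((9 + 784) + 7/8)*588 = (793 + 7/8)*588 = (6351/8)*588 = 933597/2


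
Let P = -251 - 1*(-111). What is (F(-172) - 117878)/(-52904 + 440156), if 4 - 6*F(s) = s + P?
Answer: -88369/290439 ≈ -0.30426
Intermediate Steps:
P = -140 (P = -251 + 111 = -140)
F(s) = 24 - s/6 (F(s) = 2/3 - (s - 140)/6 = 2/3 - (-140 + s)/6 = 2/3 + (70/3 - s/6) = 24 - s/6)
(F(-172) - 117878)/(-52904 + 440156) = ((24 - 1/6*(-172)) - 117878)/(-52904 + 440156) = ((24 + 86/3) - 117878)/387252 = (158/3 - 117878)*(1/387252) = -353476/3*1/387252 = -88369/290439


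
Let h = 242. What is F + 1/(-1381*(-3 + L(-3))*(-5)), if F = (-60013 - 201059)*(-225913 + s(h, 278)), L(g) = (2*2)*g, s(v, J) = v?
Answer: 6102263987240399/103575 ≈ 5.8916e+10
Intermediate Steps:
L(g) = 4*g
F = 58916379312 (F = (-60013 - 201059)*(-225913 + 242) = -261072*(-225671) = 58916379312)
F + 1/(-1381*(-3 + L(-3))*(-5)) = 58916379312 + 1/(-1381*(-3 + 4*(-3))*(-5)) = 58916379312 + 1/(-1381*(-3 - 12)*(-5)) = 58916379312 + 1/(-(-20715)*(-5)) = 58916379312 + 1/(-1381*75) = 58916379312 + 1/(-103575) = 58916379312 - 1/103575 = 6102263987240399/103575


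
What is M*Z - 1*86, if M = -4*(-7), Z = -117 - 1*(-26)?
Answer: -2634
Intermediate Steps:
Z = -91 (Z = -117 + 26 = -91)
M = 28
M*Z - 1*86 = 28*(-91) - 1*86 = -2548 - 86 = -2634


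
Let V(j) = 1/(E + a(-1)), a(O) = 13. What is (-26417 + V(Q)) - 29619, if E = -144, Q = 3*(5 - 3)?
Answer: -7340717/131 ≈ -56036.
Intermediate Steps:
Q = 6 (Q = 3*2 = 6)
V(j) = -1/131 (V(j) = 1/(-144 + 13) = 1/(-131) = -1/131)
(-26417 + V(Q)) - 29619 = (-26417 - 1/131) - 29619 = -3460628/131 - 29619 = -7340717/131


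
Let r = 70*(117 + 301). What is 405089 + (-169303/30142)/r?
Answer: 357270236418577/881954920 ≈ 4.0509e+5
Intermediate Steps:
r = 29260 (r = 70*418 = 29260)
405089 + (-169303/30142)/r = 405089 - 169303/30142/29260 = 405089 - 169303*1/30142*(1/29260) = 405089 - 169303/30142*1/29260 = 405089 - 169303/881954920 = 357270236418577/881954920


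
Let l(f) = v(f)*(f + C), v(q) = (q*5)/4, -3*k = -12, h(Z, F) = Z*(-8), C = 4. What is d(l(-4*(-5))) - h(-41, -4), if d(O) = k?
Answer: -324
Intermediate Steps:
h(Z, F) = -8*Z
k = 4 (k = -⅓*(-12) = 4)
v(q) = 5*q/4 (v(q) = (5*q)*(¼) = 5*q/4)
l(f) = 5*f*(4 + f)/4 (l(f) = (5*f/4)*(f + 4) = (5*f/4)*(4 + f) = 5*f*(4 + f)/4)
d(O) = 4
d(l(-4*(-5))) - h(-41, -4) = 4 - (-8)*(-41) = 4 - 1*328 = 4 - 328 = -324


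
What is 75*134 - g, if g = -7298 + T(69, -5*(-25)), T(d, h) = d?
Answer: 17279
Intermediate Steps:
g = -7229 (g = -7298 + 69 = -7229)
75*134 - g = 75*134 - 1*(-7229) = 10050 + 7229 = 17279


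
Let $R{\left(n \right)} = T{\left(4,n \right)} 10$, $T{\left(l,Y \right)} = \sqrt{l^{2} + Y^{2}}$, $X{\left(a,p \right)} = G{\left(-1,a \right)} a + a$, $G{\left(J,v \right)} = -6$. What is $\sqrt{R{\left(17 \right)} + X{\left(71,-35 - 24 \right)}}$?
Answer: $\sqrt{-355 + 10 \sqrt{305}} \approx 13.43 i$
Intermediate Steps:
$X{\left(a,p \right)} = - 5 a$ ($X{\left(a,p \right)} = - 6 a + a = - 5 a$)
$T{\left(l,Y \right)} = \sqrt{Y^{2} + l^{2}}$
$R{\left(n \right)} = 10 \sqrt{16 + n^{2}}$ ($R{\left(n \right)} = \sqrt{n^{2} + 4^{2}} \cdot 10 = \sqrt{n^{2} + 16} \cdot 10 = \sqrt{16 + n^{2}} \cdot 10 = 10 \sqrt{16 + n^{2}}$)
$\sqrt{R{\left(17 \right)} + X{\left(71,-35 - 24 \right)}} = \sqrt{10 \sqrt{16 + 17^{2}} - 355} = \sqrt{10 \sqrt{16 + 289} - 355} = \sqrt{10 \sqrt{305} - 355} = \sqrt{-355 + 10 \sqrt{305}}$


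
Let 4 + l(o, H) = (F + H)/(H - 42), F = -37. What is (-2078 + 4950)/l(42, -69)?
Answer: -159396/169 ≈ -943.17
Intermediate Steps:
l(o, H) = -4 + (-37 + H)/(-42 + H) (l(o, H) = -4 + (-37 + H)/(H - 42) = -4 + (-37 + H)/(-42 + H))
(-2078 + 4950)/l(42, -69) = (-2078 + 4950)/(((131 - 3*(-69))/(-42 - 69))) = 2872/(((131 + 207)/(-111))) = 2872/((-1/111*338)) = 2872/(-338/111) = 2872*(-111/338) = -159396/169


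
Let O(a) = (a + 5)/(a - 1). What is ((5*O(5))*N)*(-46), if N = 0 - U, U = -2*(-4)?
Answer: 4600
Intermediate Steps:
U = 8
O(a) = (5 + a)/(-1 + a)
N = -8 (N = 0 - 1*8 = 0 - 8 = -8)
((5*O(5))*N)*(-46) = ((5*((5 + 5)/(-1 + 5)))*(-8))*(-46) = ((5*(10/4))*(-8))*(-46) = ((5*((¼)*10))*(-8))*(-46) = ((5*(5/2))*(-8))*(-46) = ((25/2)*(-8))*(-46) = -100*(-46) = 4600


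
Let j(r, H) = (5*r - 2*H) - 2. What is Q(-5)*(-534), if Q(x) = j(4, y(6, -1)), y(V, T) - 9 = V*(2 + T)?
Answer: 6408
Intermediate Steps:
y(V, T) = 9 + V*(2 + T)
j(r, H) = -2 - 2*H + 5*r (j(r, H) = (-2*H + 5*r) - 2 = -2 - 2*H + 5*r)
Q(x) = -12 (Q(x) = -2 - 2*(9 + 2*6 - 1*6) + 5*4 = -2 - 2*(9 + 12 - 6) + 20 = -2 - 2*15 + 20 = -2 - 30 + 20 = -12)
Q(-5)*(-534) = -12*(-534) = 6408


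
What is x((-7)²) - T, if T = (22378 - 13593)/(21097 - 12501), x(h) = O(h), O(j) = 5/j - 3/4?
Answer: -25121/15043 ≈ -1.6699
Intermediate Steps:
O(j) = -¾ + 5/j (O(j) = 5/j - 3*¼ = 5/j - ¾ = -¾ + 5/j)
x(h) = -¾ + 5/h
T = 1255/1228 (T = 8785/8596 = 8785*(1/8596) = 1255/1228 ≈ 1.0220)
x((-7)²) - T = (-¾ + 5/((-7)²)) - 1*1255/1228 = (-¾ + 5/49) - 1255/1228 = -127/196 - 1255/1228 = -25121/15043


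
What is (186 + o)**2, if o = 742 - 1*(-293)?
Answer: 1490841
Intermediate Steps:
o = 1035 (o = 742 + 293 = 1035)
(186 + o)**2 = (186 + 1035)**2 = 1221**2 = 1490841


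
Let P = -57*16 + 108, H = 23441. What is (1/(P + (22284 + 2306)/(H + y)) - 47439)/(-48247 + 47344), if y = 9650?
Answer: 1260955883077/24002258322 ≈ 52.535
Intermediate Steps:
P = -804 (P = -912 + 108 = -804)
(1/(P + (22284 + 2306)/(H + y)) - 47439)/(-48247 + 47344) = (1/(-804 + (22284 + 2306)/(23441 + 9650)) - 47439)/(-48247 + 47344) = (1/(-804 + 24590/33091) - 47439)/(-903) = (1/(-804 + 24590*(1/33091)) - 47439)*(-1/903) = (1/(-804 + 24590/33091) - 47439)*(-1/903) = (1/(-26580574/33091) - 47439)*(-1/903) = (-33091/26580574 - 47439)*(-1/903) = -1260955883077/26580574*(-1/903) = 1260955883077/24002258322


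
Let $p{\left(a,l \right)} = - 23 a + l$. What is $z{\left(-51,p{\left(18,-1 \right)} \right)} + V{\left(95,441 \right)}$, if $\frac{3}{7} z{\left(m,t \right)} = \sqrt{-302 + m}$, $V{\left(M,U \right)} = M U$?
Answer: $41895 + \frac{7 i \sqrt{353}}{3} \approx 41895.0 + 43.839 i$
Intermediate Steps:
$p{\left(a,l \right)} = l - 23 a$
$z{\left(m,t \right)} = \frac{7 \sqrt{-302 + m}}{3}$
$z{\left(-51,p{\left(18,-1 \right)} \right)} + V{\left(95,441 \right)} = \frac{7 \sqrt{-302 - 51}}{3} + 95 \cdot 441 = \frac{7 \sqrt{-353}}{3} + 41895 = \frac{7 i \sqrt{353}}{3} + 41895 = 41895 + \frac{7 i \sqrt{353}}{3}$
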